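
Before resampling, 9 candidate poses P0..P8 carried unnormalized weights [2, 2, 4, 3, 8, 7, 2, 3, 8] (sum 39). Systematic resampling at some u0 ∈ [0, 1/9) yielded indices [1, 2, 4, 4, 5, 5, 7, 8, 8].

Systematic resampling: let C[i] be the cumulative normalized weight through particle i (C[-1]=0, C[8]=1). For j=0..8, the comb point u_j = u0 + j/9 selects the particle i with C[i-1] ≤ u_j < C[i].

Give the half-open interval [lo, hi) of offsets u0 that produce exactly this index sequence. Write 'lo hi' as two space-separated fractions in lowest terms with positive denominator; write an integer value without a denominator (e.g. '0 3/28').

C = [2/39, 4/39, 8/39, 11/39, 19/39, 2/3, 28/39, 31/39, 1]
j=0 picked index 1: u0 ∈ [2/39, 4/39)
j=1 picked index 2: u0 ∈ [-1/117, 11/117)
j=2 picked index 4: u0 ∈ [7/117, 31/117)
j=3 picked index 4: u0 ∈ [-2/39, 2/13)
j=4 picked index 5: u0 ∈ [5/117, 2/9)
j=5 picked index 5: u0 ∈ [-8/117, 1/9)
j=6 picked index 7: u0 ∈ [2/39, 5/39)
j=7 picked index 8: u0 ∈ [2/117, 2/9)
j=8 picked index 8: u0 ∈ [-11/117, 1/9)
intersection: [7/117, 11/117)

7/117 11/117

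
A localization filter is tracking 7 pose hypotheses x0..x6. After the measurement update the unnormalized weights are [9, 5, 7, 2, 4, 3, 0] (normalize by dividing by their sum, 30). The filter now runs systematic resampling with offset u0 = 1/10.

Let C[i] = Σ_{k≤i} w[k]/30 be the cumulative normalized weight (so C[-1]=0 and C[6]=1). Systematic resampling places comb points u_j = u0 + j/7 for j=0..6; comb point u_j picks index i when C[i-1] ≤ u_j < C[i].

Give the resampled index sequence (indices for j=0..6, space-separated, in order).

0 0 1 2 2 4 5

C = [3/10, 7/15, 7/10, 23/30, 9/10, 1, 1]
j=0: u_0=1/10 ∈ [0, 3/10) → index 0
j=1: u_1=17/70 ∈ [0, 3/10) → index 0
j=2: u_2=27/70 ∈ [3/10, 7/15) → index 1
j=3: u_3=37/70 ∈ [7/15, 7/10) → index 2
j=4: u_4=47/70 ∈ [7/15, 7/10) → index 2
j=5: u_5=57/70 ∈ [23/30, 9/10) → index 4
j=6: u_6=67/70 ∈ [9/10, 1) → index 5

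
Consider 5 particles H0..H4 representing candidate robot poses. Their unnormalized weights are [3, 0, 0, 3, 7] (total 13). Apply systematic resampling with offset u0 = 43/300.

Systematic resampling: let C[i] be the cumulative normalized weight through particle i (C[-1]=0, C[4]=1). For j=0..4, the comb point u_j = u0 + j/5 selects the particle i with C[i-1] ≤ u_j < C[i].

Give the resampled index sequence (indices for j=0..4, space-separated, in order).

C = [3/13, 3/13, 3/13, 6/13, 1]
j=0: u_0=43/300 ∈ [0, 3/13) → index 0
j=1: u_1=103/300 ∈ [3/13, 6/13) → index 3
j=2: u_2=163/300 ∈ [6/13, 1) → index 4
j=3: u_3=223/300 ∈ [6/13, 1) → index 4
j=4: u_4=283/300 ∈ [6/13, 1) → index 4

0 3 4 4 4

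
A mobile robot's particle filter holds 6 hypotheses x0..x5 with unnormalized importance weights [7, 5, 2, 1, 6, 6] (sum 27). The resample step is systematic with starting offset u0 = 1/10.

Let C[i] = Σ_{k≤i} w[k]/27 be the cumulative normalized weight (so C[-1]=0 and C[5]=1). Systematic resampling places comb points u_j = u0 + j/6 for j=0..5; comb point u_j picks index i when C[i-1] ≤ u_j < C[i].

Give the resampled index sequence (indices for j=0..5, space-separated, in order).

C = [7/27, 4/9, 14/27, 5/9, 7/9, 1]
j=0: u_0=1/10 ∈ [0, 7/27) → index 0
j=1: u_1=4/15 ∈ [7/27, 4/9) → index 1
j=2: u_2=13/30 ∈ [7/27, 4/9) → index 1
j=3: u_3=3/5 ∈ [5/9, 7/9) → index 4
j=4: u_4=23/30 ∈ [5/9, 7/9) → index 4
j=5: u_5=14/15 ∈ [7/9, 1) → index 5

0 1 1 4 4 5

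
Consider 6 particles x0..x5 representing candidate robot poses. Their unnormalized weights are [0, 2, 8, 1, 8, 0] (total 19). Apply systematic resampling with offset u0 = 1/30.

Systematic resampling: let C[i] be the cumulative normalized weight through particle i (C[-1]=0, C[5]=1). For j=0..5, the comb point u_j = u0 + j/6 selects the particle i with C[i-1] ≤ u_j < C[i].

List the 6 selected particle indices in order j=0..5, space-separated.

C = [0, 2/19, 10/19, 11/19, 1, 1]
j=0: u_0=1/30 ∈ [0, 2/19) → index 1
j=1: u_1=1/5 ∈ [2/19, 10/19) → index 2
j=2: u_2=11/30 ∈ [2/19, 10/19) → index 2
j=3: u_3=8/15 ∈ [10/19, 11/19) → index 3
j=4: u_4=7/10 ∈ [11/19, 1) → index 4
j=5: u_5=13/15 ∈ [11/19, 1) → index 4

1 2 2 3 4 4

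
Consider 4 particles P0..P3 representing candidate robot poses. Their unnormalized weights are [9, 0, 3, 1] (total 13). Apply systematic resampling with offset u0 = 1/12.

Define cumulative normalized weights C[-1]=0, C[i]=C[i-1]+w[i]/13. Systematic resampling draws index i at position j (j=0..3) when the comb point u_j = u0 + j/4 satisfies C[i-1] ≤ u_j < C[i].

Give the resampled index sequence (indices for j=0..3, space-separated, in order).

0 0 0 2

C = [9/13, 9/13, 12/13, 1]
j=0: u_0=1/12 ∈ [0, 9/13) → index 0
j=1: u_1=1/3 ∈ [0, 9/13) → index 0
j=2: u_2=7/12 ∈ [0, 9/13) → index 0
j=3: u_3=5/6 ∈ [9/13, 12/13) → index 2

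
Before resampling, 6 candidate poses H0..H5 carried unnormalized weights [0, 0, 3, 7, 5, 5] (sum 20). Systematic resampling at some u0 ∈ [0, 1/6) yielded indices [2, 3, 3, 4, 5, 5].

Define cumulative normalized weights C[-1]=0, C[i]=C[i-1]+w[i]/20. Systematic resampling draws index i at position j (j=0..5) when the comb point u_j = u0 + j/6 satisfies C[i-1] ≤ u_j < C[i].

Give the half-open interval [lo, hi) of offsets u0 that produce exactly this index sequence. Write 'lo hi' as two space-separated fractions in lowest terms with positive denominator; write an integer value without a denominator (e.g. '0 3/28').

1/12 3/20

C = [0, 0, 3/20, 1/2, 3/4, 1]
j=0 picked index 2: u0 ∈ [0, 3/20)
j=1 picked index 3: u0 ∈ [-1/60, 1/3)
j=2 picked index 3: u0 ∈ [-11/60, 1/6)
j=3 picked index 4: u0 ∈ [0, 1/4)
j=4 picked index 5: u0 ∈ [1/12, 1/3)
j=5 picked index 5: u0 ∈ [-1/12, 1/6)
intersection: [1/12, 3/20)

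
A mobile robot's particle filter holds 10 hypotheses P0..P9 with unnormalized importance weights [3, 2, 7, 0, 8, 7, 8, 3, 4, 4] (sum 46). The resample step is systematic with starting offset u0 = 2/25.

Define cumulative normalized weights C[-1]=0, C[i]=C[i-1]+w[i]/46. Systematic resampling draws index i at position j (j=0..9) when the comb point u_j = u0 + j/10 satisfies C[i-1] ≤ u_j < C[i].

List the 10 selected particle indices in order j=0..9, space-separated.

1 2 4 4 5 5 6 7 8 9

C = [3/46, 5/46, 6/23, 6/23, 10/23, 27/46, 35/46, 19/23, 21/23, 1]
j=0: u_0=2/25 ∈ [3/46, 5/46) → index 1
j=1: u_1=9/50 ∈ [5/46, 6/23) → index 2
j=2: u_2=7/25 ∈ [6/23, 10/23) → index 4
j=3: u_3=19/50 ∈ [6/23, 10/23) → index 4
j=4: u_4=12/25 ∈ [10/23, 27/46) → index 5
j=5: u_5=29/50 ∈ [10/23, 27/46) → index 5
j=6: u_6=17/25 ∈ [27/46, 35/46) → index 6
j=7: u_7=39/50 ∈ [35/46, 19/23) → index 7
j=8: u_8=22/25 ∈ [19/23, 21/23) → index 8
j=9: u_9=49/50 ∈ [21/23, 1) → index 9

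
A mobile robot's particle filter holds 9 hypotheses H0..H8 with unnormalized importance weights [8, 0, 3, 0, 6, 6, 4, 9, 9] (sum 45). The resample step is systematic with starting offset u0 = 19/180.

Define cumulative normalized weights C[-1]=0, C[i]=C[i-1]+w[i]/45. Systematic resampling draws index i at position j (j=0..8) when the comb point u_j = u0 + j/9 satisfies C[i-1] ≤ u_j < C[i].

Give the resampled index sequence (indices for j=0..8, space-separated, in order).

0 2 4 5 6 7 7 8 8

C = [8/45, 8/45, 11/45, 11/45, 17/45, 23/45, 3/5, 4/5, 1]
j=0: u_0=19/180 ∈ [0, 8/45) → index 0
j=1: u_1=13/60 ∈ [8/45, 11/45) → index 2
j=2: u_2=59/180 ∈ [11/45, 17/45) → index 4
j=3: u_3=79/180 ∈ [17/45, 23/45) → index 5
j=4: u_4=11/20 ∈ [23/45, 3/5) → index 6
j=5: u_5=119/180 ∈ [3/5, 4/5) → index 7
j=6: u_6=139/180 ∈ [3/5, 4/5) → index 7
j=7: u_7=53/60 ∈ [4/5, 1) → index 8
j=8: u_8=179/180 ∈ [4/5, 1) → index 8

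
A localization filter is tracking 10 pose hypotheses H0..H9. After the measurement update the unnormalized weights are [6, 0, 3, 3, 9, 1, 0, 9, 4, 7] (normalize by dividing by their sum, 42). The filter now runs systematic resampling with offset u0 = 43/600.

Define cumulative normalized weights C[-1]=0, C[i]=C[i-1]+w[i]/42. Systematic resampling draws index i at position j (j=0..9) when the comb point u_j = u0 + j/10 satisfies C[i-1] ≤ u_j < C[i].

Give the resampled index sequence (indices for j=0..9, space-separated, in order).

C = [1/7, 1/7, 3/14, 2/7, 1/2, 11/21, 11/21, 31/42, 5/6, 1]
j=0: u_0=43/600 ∈ [0, 1/7) → index 0
j=1: u_1=103/600 ∈ [1/7, 3/14) → index 2
j=2: u_2=163/600 ∈ [3/14, 2/7) → index 3
j=3: u_3=223/600 ∈ [2/7, 1/2) → index 4
j=4: u_4=283/600 ∈ [2/7, 1/2) → index 4
j=5: u_5=343/600 ∈ [11/21, 31/42) → index 7
j=6: u_6=403/600 ∈ [11/21, 31/42) → index 7
j=7: u_7=463/600 ∈ [31/42, 5/6) → index 8
j=8: u_8=523/600 ∈ [5/6, 1) → index 9
j=9: u_9=583/600 ∈ [5/6, 1) → index 9

0 2 3 4 4 7 7 8 9 9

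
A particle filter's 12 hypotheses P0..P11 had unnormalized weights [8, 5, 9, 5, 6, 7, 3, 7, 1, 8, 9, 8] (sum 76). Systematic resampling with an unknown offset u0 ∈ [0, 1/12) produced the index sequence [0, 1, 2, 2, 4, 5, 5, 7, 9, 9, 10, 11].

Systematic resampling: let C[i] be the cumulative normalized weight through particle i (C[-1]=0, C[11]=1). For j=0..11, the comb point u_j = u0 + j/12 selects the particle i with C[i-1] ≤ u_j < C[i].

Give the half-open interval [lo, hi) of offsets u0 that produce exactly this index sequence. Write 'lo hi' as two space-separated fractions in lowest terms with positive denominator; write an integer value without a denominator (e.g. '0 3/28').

C = [2/19, 13/76, 11/38, 27/76, 33/76, 10/19, 43/76, 25/38, 51/76, 59/76, 17/19, 1]
j=0 picked index 0: u0 ∈ [0, 2/19)
j=1 picked index 1: u0 ∈ [5/228, 5/57)
j=2 picked index 2: u0 ∈ [1/228, 7/57)
j=3 picked index 2: u0 ∈ [-3/38, 3/76)
j=4 picked index 4: u0 ∈ [5/228, 23/228)
j=5 picked index 5: u0 ∈ [1/57, 25/228)
j=6 picked index 5: u0 ∈ [-5/76, 1/38)
j=7 picked index 7: u0 ∈ [-1/57, 17/228)
j=8 picked index 9: u0 ∈ [1/228, 25/228)
j=9 picked index 9: u0 ∈ [-3/38, 1/38)
j=10 picked index 10: u0 ∈ [-13/228, 7/114)
j=11 picked index 11: u0 ∈ [-5/228, 1/12)
intersection: [5/228, 1/38)

5/228 1/38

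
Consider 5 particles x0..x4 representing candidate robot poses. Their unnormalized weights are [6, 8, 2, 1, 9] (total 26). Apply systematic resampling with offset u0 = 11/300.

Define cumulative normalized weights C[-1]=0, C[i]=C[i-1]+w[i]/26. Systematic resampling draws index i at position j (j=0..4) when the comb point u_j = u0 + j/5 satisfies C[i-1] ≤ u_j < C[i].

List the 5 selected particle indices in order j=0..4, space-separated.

C = [3/13, 7/13, 8/13, 17/26, 1]
j=0: u_0=11/300 ∈ [0, 3/13) → index 0
j=1: u_1=71/300 ∈ [3/13, 7/13) → index 1
j=2: u_2=131/300 ∈ [3/13, 7/13) → index 1
j=3: u_3=191/300 ∈ [8/13, 17/26) → index 3
j=4: u_4=251/300 ∈ [17/26, 1) → index 4

0 1 1 3 4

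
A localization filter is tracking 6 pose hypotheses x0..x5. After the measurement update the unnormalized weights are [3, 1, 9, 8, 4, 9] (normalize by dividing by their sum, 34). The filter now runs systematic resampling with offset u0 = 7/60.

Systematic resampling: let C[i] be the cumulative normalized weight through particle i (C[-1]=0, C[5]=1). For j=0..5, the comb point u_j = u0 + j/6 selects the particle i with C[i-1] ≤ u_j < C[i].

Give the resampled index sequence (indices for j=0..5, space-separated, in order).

1 2 3 3 5 5

C = [3/34, 2/17, 13/34, 21/34, 25/34, 1]
j=0: u_0=7/60 ∈ [3/34, 2/17) → index 1
j=1: u_1=17/60 ∈ [2/17, 13/34) → index 2
j=2: u_2=9/20 ∈ [13/34, 21/34) → index 3
j=3: u_3=37/60 ∈ [13/34, 21/34) → index 3
j=4: u_4=47/60 ∈ [25/34, 1) → index 5
j=5: u_5=19/20 ∈ [25/34, 1) → index 5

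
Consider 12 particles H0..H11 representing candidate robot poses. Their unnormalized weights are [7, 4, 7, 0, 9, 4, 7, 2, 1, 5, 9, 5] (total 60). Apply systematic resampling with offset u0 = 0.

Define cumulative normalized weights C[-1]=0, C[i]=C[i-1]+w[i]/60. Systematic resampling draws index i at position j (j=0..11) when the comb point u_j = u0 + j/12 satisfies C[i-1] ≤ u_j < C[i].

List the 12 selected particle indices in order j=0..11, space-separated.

C = [7/60, 11/60, 3/10, 3/10, 9/20, 31/60, 19/30, 2/3, 41/60, 23/30, 11/12, 1]
j=0: u_0=0 ∈ [0, 7/60) → index 0
j=1: u_1=1/12 ∈ [0, 7/60) → index 0
j=2: u_2=1/6 ∈ [7/60, 11/60) → index 1
j=3: u_3=1/4 ∈ [11/60, 3/10) → index 2
j=4: u_4=1/3 ∈ [3/10, 9/20) → index 4
j=5: u_5=5/12 ∈ [3/10, 9/20) → index 4
j=6: u_6=1/2 ∈ [9/20, 31/60) → index 5
j=7: u_7=7/12 ∈ [31/60, 19/30) → index 6
j=8: u_8=2/3 ∈ [2/3, 41/60) → index 8
j=9: u_9=3/4 ∈ [41/60, 23/30) → index 9
j=10: u_10=5/6 ∈ [23/30, 11/12) → index 10
j=11: u_11=11/12 ∈ [11/12, 1) → index 11

0 0 1 2 4 4 5 6 8 9 10 11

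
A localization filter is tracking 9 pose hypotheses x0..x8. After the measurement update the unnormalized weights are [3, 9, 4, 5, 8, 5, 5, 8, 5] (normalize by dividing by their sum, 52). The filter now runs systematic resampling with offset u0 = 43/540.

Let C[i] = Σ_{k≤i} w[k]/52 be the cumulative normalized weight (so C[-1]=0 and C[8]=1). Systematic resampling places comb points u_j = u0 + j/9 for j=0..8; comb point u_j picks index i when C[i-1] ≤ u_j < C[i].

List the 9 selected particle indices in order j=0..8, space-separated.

C = [3/52, 3/13, 4/13, 21/52, 29/52, 17/26, 3/4, 47/52, 1]
j=0: u_0=43/540 ∈ [3/52, 3/13) → index 1
j=1: u_1=103/540 ∈ [3/52, 3/13) → index 1
j=2: u_2=163/540 ∈ [3/13, 4/13) → index 2
j=3: u_3=223/540 ∈ [21/52, 29/52) → index 4
j=4: u_4=283/540 ∈ [21/52, 29/52) → index 4
j=5: u_5=343/540 ∈ [29/52, 17/26) → index 5
j=6: u_6=403/540 ∈ [17/26, 3/4) → index 6
j=7: u_7=463/540 ∈ [3/4, 47/52) → index 7
j=8: u_8=523/540 ∈ [47/52, 1) → index 8

1 1 2 4 4 5 6 7 8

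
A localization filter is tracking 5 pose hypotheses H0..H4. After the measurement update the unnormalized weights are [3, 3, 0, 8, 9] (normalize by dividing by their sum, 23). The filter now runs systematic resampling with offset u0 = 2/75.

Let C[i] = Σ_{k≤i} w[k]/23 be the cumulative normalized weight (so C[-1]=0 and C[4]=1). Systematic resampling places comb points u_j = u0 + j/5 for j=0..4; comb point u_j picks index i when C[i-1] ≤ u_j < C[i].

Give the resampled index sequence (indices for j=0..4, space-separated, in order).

0 1 3 4 4

C = [3/23, 6/23, 6/23, 14/23, 1]
j=0: u_0=2/75 ∈ [0, 3/23) → index 0
j=1: u_1=17/75 ∈ [3/23, 6/23) → index 1
j=2: u_2=32/75 ∈ [6/23, 14/23) → index 3
j=3: u_3=47/75 ∈ [14/23, 1) → index 4
j=4: u_4=62/75 ∈ [14/23, 1) → index 4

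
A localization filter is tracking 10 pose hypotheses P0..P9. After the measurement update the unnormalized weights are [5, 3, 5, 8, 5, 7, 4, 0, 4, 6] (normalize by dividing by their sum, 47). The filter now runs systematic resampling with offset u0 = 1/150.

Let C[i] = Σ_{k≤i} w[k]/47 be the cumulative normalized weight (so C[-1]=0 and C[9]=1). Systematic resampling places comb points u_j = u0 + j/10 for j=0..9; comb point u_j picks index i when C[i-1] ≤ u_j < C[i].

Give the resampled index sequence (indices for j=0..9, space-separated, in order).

0 1 2 3 3 4 5 6 8 9

C = [5/47, 8/47, 13/47, 21/47, 26/47, 33/47, 37/47, 37/47, 41/47, 1]
j=0: u_0=1/150 ∈ [0, 5/47) → index 0
j=1: u_1=8/75 ∈ [5/47, 8/47) → index 1
j=2: u_2=31/150 ∈ [8/47, 13/47) → index 2
j=3: u_3=23/75 ∈ [13/47, 21/47) → index 3
j=4: u_4=61/150 ∈ [13/47, 21/47) → index 3
j=5: u_5=38/75 ∈ [21/47, 26/47) → index 4
j=6: u_6=91/150 ∈ [26/47, 33/47) → index 5
j=7: u_7=53/75 ∈ [33/47, 37/47) → index 6
j=8: u_8=121/150 ∈ [37/47, 41/47) → index 8
j=9: u_9=68/75 ∈ [41/47, 1) → index 9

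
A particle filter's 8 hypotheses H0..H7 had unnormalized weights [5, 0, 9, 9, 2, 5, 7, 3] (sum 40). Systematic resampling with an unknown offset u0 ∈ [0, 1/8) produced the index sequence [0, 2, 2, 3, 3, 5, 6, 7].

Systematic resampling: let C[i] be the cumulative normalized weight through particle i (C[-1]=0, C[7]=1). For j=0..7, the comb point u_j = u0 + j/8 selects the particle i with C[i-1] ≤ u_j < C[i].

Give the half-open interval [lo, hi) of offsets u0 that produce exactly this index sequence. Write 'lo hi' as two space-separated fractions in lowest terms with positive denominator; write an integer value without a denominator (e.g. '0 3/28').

1/20 3/40

C = [1/8, 1/8, 7/20, 23/40, 5/8, 3/4, 37/40, 1]
j=0 picked index 0: u0 ∈ [0, 1/8)
j=1 picked index 2: u0 ∈ [0, 9/40)
j=2 picked index 2: u0 ∈ [-1/8, 1/10)
j=3 picked index 3: u0 ∈ [-1/40, 1/5)
j=4 picked index 3: u0 ∈ [-3/20, 3/40)
j=5 picked index 5: u0 ∈ [0, 1/8)
j=6 picked index 6: u0 ∈ [0, 7/40)
j=7 picked index 7: u0 ∈ [1/20, 1/8)
intersection: [1/20, 3/40)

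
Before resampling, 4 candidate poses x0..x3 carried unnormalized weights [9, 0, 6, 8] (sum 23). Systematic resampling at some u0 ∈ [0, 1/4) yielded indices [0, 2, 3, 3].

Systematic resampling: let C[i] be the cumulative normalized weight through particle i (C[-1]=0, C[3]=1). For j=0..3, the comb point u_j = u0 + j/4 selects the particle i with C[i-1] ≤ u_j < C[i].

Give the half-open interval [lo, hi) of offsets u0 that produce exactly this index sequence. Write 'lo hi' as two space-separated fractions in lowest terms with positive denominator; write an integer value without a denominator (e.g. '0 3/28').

7/46 1/4

C = [9/23, 9/23, 15/23, 1]
j=0 picked index 0: u0 ∈ [0, 9/23)
j=1 picked index 2: u0 ∈ [13/92, 37/92)
j=2 picked index 3: u0 ∈ [7/46, 1/2)
j=3 picked index 3: u0 ∈ [-9/92, 1/4)
intersection: [7/46, 1/4)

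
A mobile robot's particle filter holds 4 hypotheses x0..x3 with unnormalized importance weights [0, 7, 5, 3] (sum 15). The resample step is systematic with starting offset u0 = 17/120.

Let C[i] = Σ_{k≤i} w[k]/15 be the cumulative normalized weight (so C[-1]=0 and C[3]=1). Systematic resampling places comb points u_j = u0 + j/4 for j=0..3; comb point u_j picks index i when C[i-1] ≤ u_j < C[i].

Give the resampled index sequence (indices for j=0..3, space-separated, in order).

C = [0, 7/15, 4/5, 1]
j=0: u_0=17/120 ∈ [0, 7/15) → index 1
j=1: u_1=47/120 ∈ [0, 7/15) → index 1
j=2: u_2=77/120 ∈ [7/15, 4/5) → index 2
j=3: u_3=107/120 ∈ [4/5, 1) → index 3

1 1 2 3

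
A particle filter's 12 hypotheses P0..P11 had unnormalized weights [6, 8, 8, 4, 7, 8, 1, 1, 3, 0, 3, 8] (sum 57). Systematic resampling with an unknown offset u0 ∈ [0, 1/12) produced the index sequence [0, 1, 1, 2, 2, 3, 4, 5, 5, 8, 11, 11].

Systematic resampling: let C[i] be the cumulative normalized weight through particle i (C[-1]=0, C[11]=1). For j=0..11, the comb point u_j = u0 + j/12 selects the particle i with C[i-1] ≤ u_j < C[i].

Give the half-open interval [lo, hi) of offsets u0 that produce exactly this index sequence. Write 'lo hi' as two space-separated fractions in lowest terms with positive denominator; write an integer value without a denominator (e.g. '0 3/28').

C = [2/19, 14/57, 22/57, 26/57, 11/19, 41/57, 14/19, 43/57, 46/57, 46/57, 49/57, 1]
j=0 picked index 0: u0 ∈ [0, 2/19)
j=1 picked index 1: u0 ∈ [5/228, 37/228)
j=2 picked index 1: u0 ∈ [-7/114, 3/38)
j=3 picked index 2: u0 ∈ [-1/228, 31/228)
j=4 picked index 2: u0 ∈ [-5/57, 1/19)
j=5 picked index 3: u0 ∈ [-7/228, 3/76)
j=6 picked index 4: u0 ∈ [-5/114, 3/38)
j=7 picked index 5: u0 ∈ [-1/228, 31/228)
j=8 picked index 5: u0 ∈ [-5/57, 1/19)
j=9 picked index 8: u0 ∈ [1/228, 13/228)
j=10 picked index 11: u0 ∈ [1/38, 1/6)
j=11 picked index 11: u0 ∈ [-13/228, 1/12)
intersection: [1/38, 3/76)

1/38 3/76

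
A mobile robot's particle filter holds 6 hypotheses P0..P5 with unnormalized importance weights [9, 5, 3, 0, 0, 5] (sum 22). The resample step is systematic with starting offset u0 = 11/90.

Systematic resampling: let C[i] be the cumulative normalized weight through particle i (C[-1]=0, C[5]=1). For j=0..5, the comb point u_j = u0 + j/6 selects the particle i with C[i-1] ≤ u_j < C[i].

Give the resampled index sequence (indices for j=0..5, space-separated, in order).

C = [9/22, 7/11, 17/22, 17/22, 17/22, 1]
j=0: u_0=11/90 ∈ [0, 9/22) → index 0
j=1: u_1=13/45 ∈ [0, 9/22) → index 0
j=2: u_2=41/90 ∈ [9/22, 7/11) → index 1
j=3: u_3=28/45 ∈ [9/22, 7/11) → index 1
j=4: u_4=71/90 ∈ [17/22, 1) → index 5
j=5: u_5=43/45 ∈ [17/22, 1) → index 5

0 0 1 1 5 5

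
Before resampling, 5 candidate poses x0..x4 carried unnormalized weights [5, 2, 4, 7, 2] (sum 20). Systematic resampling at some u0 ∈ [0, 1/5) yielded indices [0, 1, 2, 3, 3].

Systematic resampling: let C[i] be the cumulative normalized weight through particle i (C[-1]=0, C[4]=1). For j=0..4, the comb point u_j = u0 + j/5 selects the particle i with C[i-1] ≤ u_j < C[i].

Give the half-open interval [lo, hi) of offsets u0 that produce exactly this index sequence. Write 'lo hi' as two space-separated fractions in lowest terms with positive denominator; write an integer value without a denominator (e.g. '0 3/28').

1/20 1/10

C = [1/4, 7/20, 11/20, 9/10, 1]
j=0 picked index 0: u0 ∈ [0, 1/4)
j=1 picked index 1: u0 ∈ [1/20, 3/20)
j=2 picked index 2: u0 ∈ [-1/20, 3/20)
j=3 picked index 3: u0 ∈ [-1/20, 3/10)
j=4 picked index 3: u0 ∈ [-1/4, 1/10)
intersection: [1/20, 1/10)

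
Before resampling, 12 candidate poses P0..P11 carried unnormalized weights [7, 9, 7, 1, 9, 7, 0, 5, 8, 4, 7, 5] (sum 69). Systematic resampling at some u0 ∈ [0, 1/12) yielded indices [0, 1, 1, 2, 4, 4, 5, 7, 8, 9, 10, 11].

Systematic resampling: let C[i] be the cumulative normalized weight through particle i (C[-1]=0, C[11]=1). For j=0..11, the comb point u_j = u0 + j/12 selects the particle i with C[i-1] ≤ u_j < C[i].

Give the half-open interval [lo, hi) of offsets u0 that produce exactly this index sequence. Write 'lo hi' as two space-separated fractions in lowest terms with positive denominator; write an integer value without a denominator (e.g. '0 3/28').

5/276 17/276

C = [7/69, 16/69, 1/3, 8/23, 11/23, 40/69, 40/69, 15/23, 53/69, 19/23, 64/69, 1]
j=0 picked index 0: u0 ∈ [0, 7/69)
j=1 picked index 1: u0 ∈ [5/276, 41/276)
j=2 picked index 1: u0 ∈ [-3/46, 3/46)
j=3 picked index 2: u0 ∈ [-5/276, 1/12)
j=4 picked index 4: u0 ∈ [1/69, 10/69)
j=5 picked index 4: u0 ∈ [-19/276, 17/276)
j=6 picked index 5: u0 ∈ [-1/46, 11/138)
j=7 picked index 7: u0 ∈ [-1/276, 19/276)
j=8 picked index 8: u0 ∈ [-1/69, 7/69)
j=9 picked index 9: u0 ∈ [5/276, 7/92)
j=10 picked index 10: u0 ∈ [-1/138, 13/138)
j=11 picked index 11: u0 ∈ [1/92, 1/12)
intersection: [5/276, 17/276)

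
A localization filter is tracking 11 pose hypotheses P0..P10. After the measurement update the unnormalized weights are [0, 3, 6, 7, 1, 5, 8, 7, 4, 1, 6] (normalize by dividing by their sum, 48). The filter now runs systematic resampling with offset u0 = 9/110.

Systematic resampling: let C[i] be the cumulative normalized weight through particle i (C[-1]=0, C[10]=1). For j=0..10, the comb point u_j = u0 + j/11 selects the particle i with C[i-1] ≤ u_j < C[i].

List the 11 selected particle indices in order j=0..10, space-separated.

C = [0, 1/16, 3/16, 1/3, 17/48, 11/24, 5/8, 37/48, 41/48, 7/8, 1]
j=0: u_0=9/110 ∈ [1/16, 3/16) → index 2
j=1: u_1=19/110 ∈ [1/16, 3/16) → index 2
j=2: u_2=29/110 ∈ [3/16, 1/3) → index 3
j=3: u_3=39/110 ∈ [17/48, 11/24) → index 5
j=4: u_4=49/110 ∈ [17/48, 11/24) → index 5
j=5: u_5=59/110 ∈ [11/24, 5/8) → index 6
j=6: u_6=69/110 ∈ [5/8, 37/48) → index 7
j=7: u_7=79/110 ∈ [5/8, 37/48) → index 7
j=8: u_8=89/110 ∈ [37/48, 41/48) → index 8
j=9: u_9=9/10 ∈ [7/8, 1) → index 10
j=10: u_10=109/110 ∈ [7/8, 1) → index 10

2 2 3 5 5 6 7 7 8 10 10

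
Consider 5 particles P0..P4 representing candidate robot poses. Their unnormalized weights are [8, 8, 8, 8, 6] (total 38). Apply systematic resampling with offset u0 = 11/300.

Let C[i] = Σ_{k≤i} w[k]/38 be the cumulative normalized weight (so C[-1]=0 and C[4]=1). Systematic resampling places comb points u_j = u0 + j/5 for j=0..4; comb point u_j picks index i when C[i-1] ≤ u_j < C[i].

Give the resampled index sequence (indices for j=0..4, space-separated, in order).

0 1 2 3 3

C = [4/19, 8/19, 12/19, 16/19, 1]
j=0: u_0=11/300 ∈ [0, 4/19) → index 0
j=1: u_1=71/300 ∈ [4/19, 8/19) → index 1
j=2: u_2=131/300 ∈ [8/19, 12/19) → index 2
j=3: u_3=191/300 ∈ [12/19, 16/19) → index 3
j=4: u_4=251/300 ∈ [12/19, 16/19) → index 3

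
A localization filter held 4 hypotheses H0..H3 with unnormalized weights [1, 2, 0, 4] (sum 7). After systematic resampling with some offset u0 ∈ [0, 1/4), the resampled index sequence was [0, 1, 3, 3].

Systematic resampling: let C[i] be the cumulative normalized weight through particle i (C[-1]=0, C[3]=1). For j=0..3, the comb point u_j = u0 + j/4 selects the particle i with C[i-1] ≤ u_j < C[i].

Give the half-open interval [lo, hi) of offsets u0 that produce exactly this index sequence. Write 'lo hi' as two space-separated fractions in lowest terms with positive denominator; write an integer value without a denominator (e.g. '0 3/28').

C = [1/7, 3/7, 3/7, 1]
j=0 picked index 0: u0 ∈ [0, 1/7)
j=1 picked index 1: u0 ∈ [-3/28, 5/28)
j=2 picked index 3: u0 ∈ [-1/14, 1/2)
j=3 picked index 3: u0 ∈ [-9/28, 1/4)
intersection: [0, 1/7)

0 1/7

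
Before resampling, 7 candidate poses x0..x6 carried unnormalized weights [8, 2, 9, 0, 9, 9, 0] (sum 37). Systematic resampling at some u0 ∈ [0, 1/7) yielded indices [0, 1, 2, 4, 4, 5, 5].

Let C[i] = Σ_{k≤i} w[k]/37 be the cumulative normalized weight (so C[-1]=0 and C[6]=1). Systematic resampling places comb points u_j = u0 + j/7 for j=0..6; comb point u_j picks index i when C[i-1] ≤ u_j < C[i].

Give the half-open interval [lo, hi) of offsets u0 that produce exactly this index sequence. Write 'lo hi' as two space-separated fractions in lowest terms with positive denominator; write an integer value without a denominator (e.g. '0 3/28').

22/259 33/259

C = [8/37, 10/37, 19/37, 19/37, 28/37, 1, 1]
j=0 picked index 0: u0 ∈ [0, 8/37)
j=1 picked index 1: u0 ∈ [19/259, 33/259)
j=2 picked index 2: u0 ∈ [-4/259, 59/259)
j=3 picked index 4: u0 ∈ [22/259, 85/259)
j=4 picked index 4: u0 ∈ [-15/259, 48/259)
j=5 picked index 5: u0 ∈ [11/259, 2/7)
j=6 picked index 5: u0 ∈ [-26/259, 1/7)
intersection: [22/259, 33/259)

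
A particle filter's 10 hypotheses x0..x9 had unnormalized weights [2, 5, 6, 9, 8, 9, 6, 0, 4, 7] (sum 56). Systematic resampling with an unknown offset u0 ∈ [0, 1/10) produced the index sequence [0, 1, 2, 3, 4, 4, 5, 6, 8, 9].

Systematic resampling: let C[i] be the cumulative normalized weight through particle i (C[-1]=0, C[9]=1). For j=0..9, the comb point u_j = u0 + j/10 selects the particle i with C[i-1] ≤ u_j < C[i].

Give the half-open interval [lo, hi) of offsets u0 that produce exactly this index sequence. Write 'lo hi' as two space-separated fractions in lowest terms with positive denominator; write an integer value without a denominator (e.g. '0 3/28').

C = [1/28, 1/8, 13/56, 11/28, 15/28, 39/56, 45/56, 45/56, 7/8, 1]
j=0 picked index 0: u0 ∈ [0, 1/28)
j=1 picked index 1: u0 ∈ [-9/140, 1/40)
j=2 picked index 2: u0 ∈ [-3/40, 9/280)
j=3 picked index 3: u0 ∈ [-19/280, 13/140)
j=4 picked index 4: u0 ∈ [-1/140, 19/140)
j=5 picked index 4: u0 ∈ [-3/28, 1/28)
j=6 picked index 5: u0 ∈ [-9/140, 27/280)
j=7 picked index 6: u0 ∈ [-1/280, 29/280)
j=8 picked index 8: u0 ∈ [1/280, 3/40)
j=9 picked index 9: u0 ∈ [-1/40, 1/10)
intersection: [1/280, 1/40)

1/280 1/40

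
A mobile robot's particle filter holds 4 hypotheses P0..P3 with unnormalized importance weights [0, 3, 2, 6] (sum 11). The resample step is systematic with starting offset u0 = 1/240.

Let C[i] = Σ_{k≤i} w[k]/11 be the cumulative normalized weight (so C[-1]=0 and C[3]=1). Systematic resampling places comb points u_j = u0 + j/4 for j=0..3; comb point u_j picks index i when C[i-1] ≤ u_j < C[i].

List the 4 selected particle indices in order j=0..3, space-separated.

C = [0, 3/11, 5/11, 1]
j=0: u_0=1/240 ∈ [0, 3/11) → index 1
j=1: u_1=61/240 ∈ [0, 3/11) → index 1
j=2: u_2=121/240 ∈ [5/11, 1) → index 3
j=3: u_3=181/240 ∈ [5/11, 1) → index 3

1 1 3 3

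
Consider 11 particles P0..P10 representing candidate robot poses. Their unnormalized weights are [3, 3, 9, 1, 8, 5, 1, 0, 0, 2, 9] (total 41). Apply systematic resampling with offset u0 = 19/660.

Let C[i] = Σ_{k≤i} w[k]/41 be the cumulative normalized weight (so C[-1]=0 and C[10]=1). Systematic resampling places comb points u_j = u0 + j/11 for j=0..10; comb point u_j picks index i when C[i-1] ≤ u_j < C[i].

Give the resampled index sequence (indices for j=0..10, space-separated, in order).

0 1 2 2 4 4 4 5 9 10 10

C = [3/41, 6/41, 15/41, 16/41, 24/41, 29/41, 30/41, 30/41, 30/41, 32/41, 1]
j=0: u_0=19/660 ∈ [0, 3/41) → index 0
j=1: u_1=79/660 ∈ [3/41, 6/41) → index 1
j=2: u_2=139/660 ∈ [6/41, 15/41) → index 2
j=3: u_3=199/660 ∈ [6/41, 15/41) → index 2
j=4: u_4=259/660 ∈ [16/41, 24/41) → index 4
j=5: u_5=29/60 ∈ [16/41, 24/41) → index 4
j=6: u_6=379/660 ∈ [16/41, 24/41) → index 4
j=7: u_7=439/660 ∈ [24/41, 29/41) → index 5
j=8: u_8=499/660 ∈ [30/41, 32/41) → index 9
j=9: u_9=559/660 ∈ [32/41, 1) → index 10
j=10: u_10=619/660 ∈ [32/41, 1) → index 10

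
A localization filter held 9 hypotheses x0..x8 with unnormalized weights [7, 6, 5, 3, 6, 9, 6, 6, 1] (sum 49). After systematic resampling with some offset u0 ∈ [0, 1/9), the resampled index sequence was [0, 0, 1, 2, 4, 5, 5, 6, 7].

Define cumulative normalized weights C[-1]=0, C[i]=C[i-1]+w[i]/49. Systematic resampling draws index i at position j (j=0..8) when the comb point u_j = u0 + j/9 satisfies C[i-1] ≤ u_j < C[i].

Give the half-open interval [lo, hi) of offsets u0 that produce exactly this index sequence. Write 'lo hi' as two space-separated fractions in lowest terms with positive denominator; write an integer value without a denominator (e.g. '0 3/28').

0 2/63

C = [1/7, 13/49, 18/49, 3/7, 27/49, 36/49, 6/7, 48/49, 1]
j=0 picked index 0: u0 ∈ [0, 1/7)
j=1 picked index 0: u0 ∈ [-1/9, 2/63)
j=2 picked index 1: u0 ∈ [-5/63, 19/441)
j=3 picked index 2: u0 ∈ [-10/147, 5/147)
j=4 picked index 4: u0 ∈ [-1/63, 47/441)
j=5 picked index 5: u0 ∈ [-2/441, 79/441)
j=6 picked index 5: u0 ∈ [-17/147, 10/147)
j=7 picked index 6: u0 ∈ [-19/441, 5/63)
j=8 picked index 7: u0 ∈ [-2/63, 40/441)
intersection: [0, 2/63)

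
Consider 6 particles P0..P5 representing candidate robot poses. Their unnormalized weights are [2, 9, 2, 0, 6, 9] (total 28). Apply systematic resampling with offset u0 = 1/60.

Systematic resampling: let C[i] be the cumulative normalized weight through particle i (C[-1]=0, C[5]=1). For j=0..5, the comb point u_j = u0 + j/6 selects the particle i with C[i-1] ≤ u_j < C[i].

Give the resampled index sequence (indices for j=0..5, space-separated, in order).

0 1 1 4 5 5

C = [1/14, 11/28, 13/28, 13/28, 19/28, 1]
j=0: u_0=1/60 ∈ [0, 1/14) → index 0
j=1: u_1=11/60 ∈ [1/14, 11/28) → index 1
j=2: u_2=7/20 ∈ [1/14, 11/28) → index 1
j=3: u_3=31/60 ∈ [13/28, 19/28) → index 4
j=4: u_4=41/60 ∈ [19/28, 1) → index 5
j=5: u_5=17/20 ∈ [19/28, 1) → index 5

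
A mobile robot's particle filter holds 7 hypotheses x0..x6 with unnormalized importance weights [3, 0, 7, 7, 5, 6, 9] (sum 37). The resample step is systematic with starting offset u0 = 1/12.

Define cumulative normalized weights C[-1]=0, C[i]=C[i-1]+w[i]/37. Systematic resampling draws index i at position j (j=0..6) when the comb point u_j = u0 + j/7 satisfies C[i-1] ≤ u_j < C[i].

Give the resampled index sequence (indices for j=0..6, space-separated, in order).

2 2 3 4 5 6 6

C = [3/37, 3/37, 10/37, 17/37, 22/37, 28/37, 1]
j=0: u_0=1/12 ∈ [3/37, 10/37) → index 2
j=1: u_1=19/84 ∈ [3/37, 10/37) → index 2
j=2: u_2=31/84 ∈ [10/37, 17/37) → index 3
j=3: u_3=43/84 ∈ [17/37, 22/37) → index 4
j=4: u_4=55/84 ∈ [22/37, 28/37) → index 5
j=5: u_5=67/84 ∈ [28/37, 1) → index 6
j=6: u_6=79/84 ∈ [28/37, 1) → index 6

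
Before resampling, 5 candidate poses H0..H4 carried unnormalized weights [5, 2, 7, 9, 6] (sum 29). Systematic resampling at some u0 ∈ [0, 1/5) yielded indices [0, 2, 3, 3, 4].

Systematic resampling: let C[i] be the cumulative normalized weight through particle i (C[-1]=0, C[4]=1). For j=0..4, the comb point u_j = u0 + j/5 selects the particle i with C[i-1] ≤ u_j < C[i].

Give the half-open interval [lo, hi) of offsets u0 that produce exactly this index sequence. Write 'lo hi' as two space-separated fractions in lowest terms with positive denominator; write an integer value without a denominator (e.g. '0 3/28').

12/145 5/29

C = [5/29, 7/29, 14/29, 23/29, 1]
j=0 picked index 0: u0 ∈ [0, 5/29)
j=1 picked index 2: u0 ∈ [6/145, 41/145)
j=2 picked index 3: u0 ∈ [12/145, 57/145)
j=3 picked index 3: u0 ∈ [-17/145, 28/145)
j=4 picked index 4: u0 ∈ [-1/145, 1/5)
intersection: [12/145, 5/29)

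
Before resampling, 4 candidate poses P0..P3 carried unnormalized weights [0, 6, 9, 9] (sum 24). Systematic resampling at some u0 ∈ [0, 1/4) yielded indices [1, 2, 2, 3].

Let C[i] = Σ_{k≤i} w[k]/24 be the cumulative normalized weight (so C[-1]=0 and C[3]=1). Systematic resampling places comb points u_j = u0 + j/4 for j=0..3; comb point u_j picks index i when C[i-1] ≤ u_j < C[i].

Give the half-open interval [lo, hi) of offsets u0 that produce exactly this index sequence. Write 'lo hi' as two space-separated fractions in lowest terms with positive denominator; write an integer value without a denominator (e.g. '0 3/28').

0 1/8

C = [0, 1/4, 5/8, 1]
j=0 picked index 1: u0 ∈ [0, 1/4)
j=1 picked index 2: u0 ∈ [0, 3/8)
j=2 picked index 2: u0 ∈ [-1/4, 1/8)
j=3 picked index 3: u0 ∈ [-1/8, 1/4)
intersection: [0, 1/8)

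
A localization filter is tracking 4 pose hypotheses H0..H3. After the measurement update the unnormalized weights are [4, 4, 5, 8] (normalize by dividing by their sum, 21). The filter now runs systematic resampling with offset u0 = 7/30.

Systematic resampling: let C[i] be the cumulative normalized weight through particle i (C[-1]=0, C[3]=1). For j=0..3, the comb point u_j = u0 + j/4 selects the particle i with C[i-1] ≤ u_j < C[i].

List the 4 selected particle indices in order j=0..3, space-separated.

C = [4/21, 8/21, 13/21, 1]
j=0: u_0=7/30 ∈ [4/21, 8/21) → index 1
j=1: u_1=29/60 ∈ [8/21, 13/21) → index 2
j=2: u_2=11/15 ∈ [13/21, 1) → index 3
j=3: u_3=59/60 ∈ [13/21, 1) → index 3

1 2 3 3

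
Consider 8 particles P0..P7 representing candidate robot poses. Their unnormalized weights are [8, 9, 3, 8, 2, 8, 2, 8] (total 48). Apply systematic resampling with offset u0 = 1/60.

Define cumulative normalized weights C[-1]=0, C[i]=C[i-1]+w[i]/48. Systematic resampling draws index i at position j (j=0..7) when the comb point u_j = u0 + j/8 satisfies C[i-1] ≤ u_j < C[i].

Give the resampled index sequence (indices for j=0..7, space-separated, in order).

C = [1/6, 17/48, 5/12, 7/12, 5/8, 19/24, 5/6, 1]
j=0: u_0=1/60 ∈ [0, 1/6) → index 0
j=1: u_1=17/120 ∈ [0, 1/6) → index 0
j=2: u_2=4/15 ∈ [1/6, 17/48) → index 1
j=3: u_3=47/120 ∈ [17/48, 5/12) → index 2
j=4: u_4=31/60 ∈ [5/12, 7/12) → index 3
j=5: u_5=77/120 ∈ [5/8, 19/24) → index 5
j=6: u_6=23/30 ∈ [5/8, 19/24) → index 5
j=7: u_7=107/120 ∈ [5/6, 1) → index 7

0 0 1 2 3 5 5 7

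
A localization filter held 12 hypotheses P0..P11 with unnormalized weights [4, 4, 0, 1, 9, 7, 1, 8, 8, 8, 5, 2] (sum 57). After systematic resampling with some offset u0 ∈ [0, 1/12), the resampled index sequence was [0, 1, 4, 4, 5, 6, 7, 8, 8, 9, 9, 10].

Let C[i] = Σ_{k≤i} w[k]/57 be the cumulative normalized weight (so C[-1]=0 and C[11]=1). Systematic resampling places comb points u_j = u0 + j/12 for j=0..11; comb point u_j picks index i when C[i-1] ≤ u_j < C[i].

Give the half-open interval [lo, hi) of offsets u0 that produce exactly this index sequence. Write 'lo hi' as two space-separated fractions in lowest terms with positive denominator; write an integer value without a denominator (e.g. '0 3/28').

5/228 3/76

C = [4/57, 8/57, 8/57, 3/19, 6/19, 25/57, 26/57, 34/57, 14/19, 50/57, 55/57, 1]
j=0 picked index 0: u0 ∈ [0, 4/57)
j=1 picked index 1: u0 ∈ [-1/76, 13/228)
j=2 picked index 4: u0 ∈ [-1/114, 17/114)
j=3 picked index 4: u0 ∈ [-7/76, 5/76)
j=4 picked index 5: u0 ∈ [-1/57, 2/19)
j=5 picked index 6: u0 ∈ [5/228, 3/76)
j=6 picked index 7: u0 ∈ [-5/114, 11/114)
j=7 picked index 8: u0 ∈ [1/76, 35/228)
j=8 picked index 8: u0 ∈ [-4/57, 4/57)
j=9 picked index 9: u0 ∈ [-1/76, 29/228)
j=10 picked index 9: u0 ∈ [-11/114, 5/114)
j=11 picked index 10: u0 ∈ [-3/76, 11/228)
intersection: [5/228, 3/76)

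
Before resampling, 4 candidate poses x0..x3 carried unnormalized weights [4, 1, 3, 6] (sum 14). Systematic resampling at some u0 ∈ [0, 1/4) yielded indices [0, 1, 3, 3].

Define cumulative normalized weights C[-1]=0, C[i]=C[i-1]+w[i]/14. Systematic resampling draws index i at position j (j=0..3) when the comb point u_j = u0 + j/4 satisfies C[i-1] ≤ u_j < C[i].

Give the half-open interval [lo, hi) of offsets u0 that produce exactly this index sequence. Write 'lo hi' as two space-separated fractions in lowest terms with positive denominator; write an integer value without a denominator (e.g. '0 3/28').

C = [2/7, 5/14, 4/7, 1]
j=0 picked index 0: u0 ∈ [0, 2/7)
j=1 picked index 1: u0 ∈ [1/28, 3/28)
j=2 picked index 3: u0 ∈ [1/14, 1/2)
j=3 picked index 3: u0 ∈ [-5/28, 1/4)
intersection: [1/14, 3/28)

1/14 3/28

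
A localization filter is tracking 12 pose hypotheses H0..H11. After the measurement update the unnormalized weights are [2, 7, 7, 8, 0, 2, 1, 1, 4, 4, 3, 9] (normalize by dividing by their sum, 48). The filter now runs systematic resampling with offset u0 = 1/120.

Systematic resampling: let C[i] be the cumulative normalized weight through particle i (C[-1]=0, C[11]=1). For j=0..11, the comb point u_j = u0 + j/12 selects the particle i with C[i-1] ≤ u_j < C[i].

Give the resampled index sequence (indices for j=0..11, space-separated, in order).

C = [1/24, 3/16, 1/3, 1/2, 1/2, 13/24, 9/16, 7/12, 2/3, 3/4, 13/16, 1]
j=0: u_0=1/120 ∈ [0, 1/24) → index 0
j=1: u_1=11/120 ∈ [1/24, 3/16) → index 1
j=2: u_2=7/40 ∈ [1/24, 3/16) → index 1
j=3: u_3=31/120 ∈ [3/16, 1/3) → index 2
j=4: u_4=41/120 ∈ [1/3, 1/2) → index 3
j=5: u_5=17/40 ∈ [1/3, 1/2) → index 3
j=6: u_6=61/120 ∈ [1/2, 13/24) → index 5
j=7: u_7=71/120 ∈ [7/12, 2/3) → index 8
j=8: u_8=27/40 ∈ [2/3, 3/4) → index 9
j=9: u_9=91/120 ∈ [3/4, 13/16) → index 10
j=10: u_10=101/120 ∈ [13/16, 1) → index 11
j=11: u_11=37/40 ∈ [13/16, 1) → index 11

0 1 1 2 3 3 5 8 9 10 11 11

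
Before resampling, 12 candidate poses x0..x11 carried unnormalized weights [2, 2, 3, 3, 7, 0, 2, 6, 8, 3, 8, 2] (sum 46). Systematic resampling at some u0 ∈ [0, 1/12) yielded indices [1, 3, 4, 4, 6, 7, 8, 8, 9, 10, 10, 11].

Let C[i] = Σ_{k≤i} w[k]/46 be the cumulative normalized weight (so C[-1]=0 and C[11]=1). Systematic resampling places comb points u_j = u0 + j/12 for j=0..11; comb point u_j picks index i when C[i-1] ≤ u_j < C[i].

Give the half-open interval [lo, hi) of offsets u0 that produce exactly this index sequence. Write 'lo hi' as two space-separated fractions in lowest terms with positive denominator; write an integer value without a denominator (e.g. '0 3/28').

19/276 11/138

C = [1/23, 2/23, 7/46, 5/23, 17/46, 17/46, 19/46, 25/46, 33/46, 18/23, 22/23, 1]
j=0 picked index 1: u0 ∈ [1/23, 2/23)
j=1 picked index 3: u0 ∈ [19/276, 37/276)
j=2 picked index 4: u0 ∈ [7/138, 14/69)
j=3 picked index 4: u0 ∈ [-3/92, 11/92)
j=4 picked index 6: u0 ∈ [5/138, 11/138)
j=5 picked index 7: u0 ∈ [-1/276, 35/276)
j=6 picked index 8: u0 ∈ [1/23, 5/23)
j=7 picked index 8: u0 ∈ [-11/276, 37/276)
j=8 picked index 9: u0 ∈ [7/138, 8/69)
j=9 picked index 10: u0 ∈ [3/92, 19/92)
j=10 picked index 10: u0 ∈ [-7/138, 17/138)
j=11 picked index 11: u0 ∈ [11/276, 1/12)
intersection: [19/276, 11/138)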